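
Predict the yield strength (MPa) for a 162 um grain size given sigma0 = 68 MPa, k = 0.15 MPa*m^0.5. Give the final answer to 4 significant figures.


sigma_y = sigma0 + k / sqrt(d)
d = 162 um = 1.62e-04 m
sigma_y = 68 + 0.15 / sqrt(1.62e-04)
sigma_y = 79.79 MPa


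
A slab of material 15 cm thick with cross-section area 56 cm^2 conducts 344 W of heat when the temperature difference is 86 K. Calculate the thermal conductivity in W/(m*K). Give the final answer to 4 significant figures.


k = Q*L / (A*dT)
L = 0.15 m, A = 5.6e-03 m^2
k = 344 * 0.15 / (5.6e-03 * 86)
k = 107.1 W/(m*K)


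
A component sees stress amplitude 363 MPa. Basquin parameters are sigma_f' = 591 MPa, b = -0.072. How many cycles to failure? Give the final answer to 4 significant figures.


sigma_a = sigma_f' * (2*Nf)^b
2*Nf = (sigma_a / sigma_f')^(1/b)
2*Nf = (363 / 591)^(1/-0.072)
2*Nf = 870.987
Nf = 435.5 cycles


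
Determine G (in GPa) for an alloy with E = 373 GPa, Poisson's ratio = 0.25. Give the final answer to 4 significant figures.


G = E / (2*(1+nu))
G = 373 / (2*(1+0.25))
G = 149.2 GPa


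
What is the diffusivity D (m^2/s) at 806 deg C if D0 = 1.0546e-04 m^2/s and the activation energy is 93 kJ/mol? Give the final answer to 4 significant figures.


D = D0 * exp(-Qd / (R*T))
T = 1079.15 K
D = 1.0546e-04 * exp(-93e3 / (8.314 * 1079.15))
D = 3.322e-09 m^2/s


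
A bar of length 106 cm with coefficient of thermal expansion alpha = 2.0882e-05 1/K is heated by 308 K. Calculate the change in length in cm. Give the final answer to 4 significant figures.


dL = L0 * alpha * dT
dL = 106 * 2.0882e-05 * 308
dL = 0.6818 cm


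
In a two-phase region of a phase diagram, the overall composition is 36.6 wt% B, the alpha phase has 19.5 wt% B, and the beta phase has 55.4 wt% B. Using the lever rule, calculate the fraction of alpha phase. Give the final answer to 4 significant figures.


f_alpha = (C_beta - C0) / (C_beta - C_alpha)
f_alpha = (55.4 - 36.6) / (55.4 - 19.5)
f_alpha = 0.5237


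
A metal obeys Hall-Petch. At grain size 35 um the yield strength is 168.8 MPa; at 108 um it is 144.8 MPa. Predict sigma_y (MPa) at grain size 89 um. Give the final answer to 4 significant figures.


sigma_y = sigma0 + k / sqrt(d)
1/sqrt(d1) = 1/sqrt(3.5e-05) = 169.031;  1/sqrt(d2) = 96.225
k = (sigma1 - sigma2) / (1/sqrt(d1) - 1/sqrt(d2)) = (168.8 - 144.8) / (169.031 - 96.225) = 0.329644 MPa*m^0.5
sigma0 = sigma1 - k/sqrt(d1) = 168.8 - 0.329644*169.031 = 113.08 MPa
sigma_y(d3) = 113.08 + 0.329644 / sqrt(8.9e-05) = 148 MPa


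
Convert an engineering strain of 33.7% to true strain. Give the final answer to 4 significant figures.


epsilon_true = ln(1 + epsilon_eng)
epsilon_true = ln(1 + 0.337)
epsilon_true = 0.2904


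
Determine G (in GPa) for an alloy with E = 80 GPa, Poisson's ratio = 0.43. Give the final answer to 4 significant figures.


G = E / (2*(1+nu))
G = 80 / (2*(1+0.43))
G = 27.97 GPa


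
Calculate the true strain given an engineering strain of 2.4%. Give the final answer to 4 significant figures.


epsilon_true = ln(1 + epsilon_eng)
epsilon_true = ln(1 + 0.024)
epsilon_true = 0.02372


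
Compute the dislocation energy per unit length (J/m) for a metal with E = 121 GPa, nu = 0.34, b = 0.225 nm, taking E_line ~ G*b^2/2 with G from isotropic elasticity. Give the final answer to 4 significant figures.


Step 1: G = E / (2*(1+nu))
G = 121 / (2*(1+0.34)) = 45.1493 GPa = 4.51493e+10 Pa
Step 2: E_line = G*b^2/2
b = 0.225 nm = 2.25e-10 m
E_line = 0.5 * 4.51493e+10 * (2.25e-10)^2 = 1.143e-09 J/m


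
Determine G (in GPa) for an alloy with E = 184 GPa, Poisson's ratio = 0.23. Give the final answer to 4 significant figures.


G = E / (2*(1+nu))
G = 184 / (2*(1+0.23))
G = 74.8 GPa


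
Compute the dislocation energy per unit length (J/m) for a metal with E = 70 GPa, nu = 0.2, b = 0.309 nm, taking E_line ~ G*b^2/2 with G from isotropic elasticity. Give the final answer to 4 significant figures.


Step 1: G = E / (2*(1+nu))
G = 70 / (2*(1+0.2)) = 29.1667 GPa = 2.91667e+10 Pa
Step 2: E_line = G*b^2/2
b = 0.309 nm = 3.09e-10 m
E_line = 0.5 * 2.91667e+10 * (3.09e-10)^2 = 1.392e-09 J/m


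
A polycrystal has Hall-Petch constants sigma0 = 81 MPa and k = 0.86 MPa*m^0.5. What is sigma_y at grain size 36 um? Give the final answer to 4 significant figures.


sigma_y = sigma0 + k / sqrt(d)
d = 36 um = 3.6e-05 m
sigma_y = 81 + 0.86 / sqrt(3.6e-05)
sigma_y = 224.3 MPa


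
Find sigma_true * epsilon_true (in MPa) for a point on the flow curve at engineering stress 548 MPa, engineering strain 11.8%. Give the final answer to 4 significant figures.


sigma_true = sigma_eng * (1 + epsilon_eng)
sigma_true = 548 * (1 + 0.118) = 612.664 MPa
epsilon_true = ln(1 + epsilon_eng)
epsilon_true = ln(1 + 0.118) = 0.111541
sigma_true * epsilon_true = 612.664 * 0.111541 = 68.34 MPa


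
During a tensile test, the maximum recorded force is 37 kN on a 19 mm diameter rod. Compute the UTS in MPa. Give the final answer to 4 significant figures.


A0 = pi*(d/2)^2 = pi*(19/2)^2 = 283.529 mm^2
UTS = F_max / A0 = 37*1000 / 283.529
UTS = 130.5 MPa


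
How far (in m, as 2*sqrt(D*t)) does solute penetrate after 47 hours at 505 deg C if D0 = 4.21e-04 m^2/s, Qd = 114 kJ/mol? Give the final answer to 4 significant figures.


Step 1: D = D0 * exp(-Qd/(R*T))
T = 778.15 K
D = 4.21e-04 * exp(-114e3 / (8.314 * 778.15)) = 9.36617e-12 m^2/s
Step 2: L = 2*sqrt(D*t)
t = 47 h = 169200 s
L = 2*sqrt(9.36617e-12 * 169200) = 2.518e-03 m


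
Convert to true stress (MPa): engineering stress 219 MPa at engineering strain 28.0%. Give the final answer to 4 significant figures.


sigma_true = sigma_eng * (1 + epsilon_eng)
sigma_true = 219 * (1 + 0.28)
sigma_true = 280.3 MPa


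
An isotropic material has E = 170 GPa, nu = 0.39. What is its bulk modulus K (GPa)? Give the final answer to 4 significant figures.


K = E / (3*(1-2*nu))
K = 170 / (3*(1-2*0.39))
K = 257.6 GPa


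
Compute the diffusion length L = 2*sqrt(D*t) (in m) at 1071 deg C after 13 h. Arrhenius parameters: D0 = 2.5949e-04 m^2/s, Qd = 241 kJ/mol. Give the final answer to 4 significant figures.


Step 1: D = D0 * exp(-Qd/(R*T))
T = 1344.15 K
D = 2.5949e-04 * exp(-241e3 / (8.314 * 1344.15)) = 1.11776e-13 m^2/s
Step 2: L = 2*sqrt(D*t)
t = 13 h = 46800 s
L = 2*sqrt(1.11776e-13 * 46800) = 1.447e-04 m


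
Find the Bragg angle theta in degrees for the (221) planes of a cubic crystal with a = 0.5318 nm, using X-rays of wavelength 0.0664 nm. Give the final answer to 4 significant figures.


d = a / sqrt(h^2+k^2+l^2)
d = 0.5318 / sqrt(9) = 0.177267 nm
lambda = 2*d*sin(theta)  =>  sin(theta) = lambda / (2*d)
sin(theta) = 0.0664 / (2 * 0.177267) = 0.187288
theta = 10.79 deg


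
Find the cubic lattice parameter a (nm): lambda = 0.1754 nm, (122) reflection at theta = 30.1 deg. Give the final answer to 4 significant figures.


d = lambda / (2*sin(theta))
d = 0.1754 / (2*sin(30.1 deg))
d = 0.174872 nm
a = d * sqrt(h^2+k^2+l^2) = 0.174872 * sqrt(9)
a = 0.5246 nm


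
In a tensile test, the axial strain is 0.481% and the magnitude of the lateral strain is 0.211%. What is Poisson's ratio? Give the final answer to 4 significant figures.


nu = -epsilon_lat / epsilon_axial
Lateral strain is contraction (negative), so using magnitudes:
nu = 0.211 / 0.481
nu = 0.4387


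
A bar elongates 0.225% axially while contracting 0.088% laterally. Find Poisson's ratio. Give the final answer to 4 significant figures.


nu = -epsilon_lat / epsilon_axial
Lateral strain is contraction (negative), so using magnitudes:
nu = 0.088 / 0.225
nu = 0.3911


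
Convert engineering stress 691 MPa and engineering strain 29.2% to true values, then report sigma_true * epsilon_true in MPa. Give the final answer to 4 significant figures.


sigma_true = sigma_eng * (1 + epsilon_eng)
sigma_true = 691 * (1 + 0.292) = 892.772 MPa
epsilon_true = ln(1 + epsilon_eng)
epsilon_true = ln(1 + 0.292) = 0.256191
sigma_true * epsilon_true = 892.772 * 0.256191 = 228.7 MPa


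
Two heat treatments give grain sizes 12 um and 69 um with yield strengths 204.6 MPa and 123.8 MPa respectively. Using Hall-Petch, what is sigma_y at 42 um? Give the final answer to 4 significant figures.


sigma_y = sigma0 + k / sqrt(d)
1/sqrt(d1) = 1/sqrt(1.2e-05) = 288.675;  1/sqrt(d2) = 120.386
k = (sigma1 - sigma2) / (1/sqrt(d1) - 1/sqrt(d2)) = (204.6 - 123.8) / (288.675 - 120.386) = 0.480126 MPa*m^0.5
sigma0 = sigma1 - k/sqrt(d1) = 204.6 - 0.480126*288.675 = 65.9997 MPa
sigma_y(d3) = 65.9997 + 0.480126 / sqrt(4.2e-05) = 140.1 MPa


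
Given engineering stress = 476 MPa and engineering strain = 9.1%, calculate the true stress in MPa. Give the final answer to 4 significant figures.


sigma_true = sigma_eng * (1 + epsilon_eng)
sigma_true = 476 * (1 + 0.091)
sigma_true = 519.3 MPa


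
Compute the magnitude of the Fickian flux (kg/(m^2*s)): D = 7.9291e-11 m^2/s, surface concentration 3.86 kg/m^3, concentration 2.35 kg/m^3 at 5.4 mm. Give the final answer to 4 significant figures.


J = -D * (dC/dx) = D * (C1 - C2) / dx
J = 7.9291e-11 * (3.86 - 2.35) / 5.4e-03
J = 2.217e-08 kg/(m^2*s)


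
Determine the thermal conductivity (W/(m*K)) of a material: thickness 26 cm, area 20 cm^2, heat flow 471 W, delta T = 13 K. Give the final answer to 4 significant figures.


k = Q*L / (A*dT)
L = 0.26 m, A = 2e-03 m^2
k = 471 * 0.26 / (2e-03 * 13)
k = 4710 W/(m*K)


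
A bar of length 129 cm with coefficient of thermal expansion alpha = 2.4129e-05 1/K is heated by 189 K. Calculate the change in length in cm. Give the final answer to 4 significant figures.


dL = L0 * alpha * dT
dL = 129 * 2.4129e-05 * 189
dL = 0.5883 cm


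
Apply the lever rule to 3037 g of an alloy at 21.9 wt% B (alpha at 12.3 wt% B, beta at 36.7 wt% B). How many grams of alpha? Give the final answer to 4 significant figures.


f_alpha = (C_beta - C0) / (C_beta - C_alpha)
f_alpha = (36.7 - 21.9) / (36.7 - 12.3) = 0.606557
m_alpha = f_alpha * m_total = 0.606557 * 3037 = 1842 g


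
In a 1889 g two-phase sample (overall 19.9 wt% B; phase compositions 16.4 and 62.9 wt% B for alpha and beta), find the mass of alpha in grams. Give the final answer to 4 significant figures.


f_alpha = (C_beta - C0) / (C_beta - C_alpha)
f_alpha = (62.9 - 19.9) / (62.9 - 16.4) = 0.924731
m_alpha = f_alpha * m_total = 0.924731 * 1889 = 1747 g


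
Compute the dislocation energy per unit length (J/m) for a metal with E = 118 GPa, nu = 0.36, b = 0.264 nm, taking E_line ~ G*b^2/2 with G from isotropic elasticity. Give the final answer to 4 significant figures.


Step 1: G = E / (2*(1+nu))
G = 118 / (2*(1+0.36)) = 43.3824 GPa = 4.33824e+10 Pa
Step 2: E_line = G*b^2/2
b = 0.264 nm = 2.64e-10 m
E_line = 0.5 * 4.33824e+10 * (2.64e-10)^2 = 1.512e-09 J/m


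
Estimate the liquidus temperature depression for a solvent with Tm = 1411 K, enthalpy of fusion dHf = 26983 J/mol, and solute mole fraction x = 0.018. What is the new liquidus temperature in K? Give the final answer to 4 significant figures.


dT = R*Tm^2*x / dHf
dT = 8.314 * 1411^2 * 0.018 / 26983
dT = 11.042 K
T_new = 1411 - 11.042 = 1400 K


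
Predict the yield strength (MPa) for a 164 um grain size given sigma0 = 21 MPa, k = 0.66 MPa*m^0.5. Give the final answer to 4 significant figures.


sigma_y = sigma0 + k / sqrt(d)
d = 164 um = 1.64e-04 m
sigma_y = 21 + 0.66 / sqrt(1.64e-04)
sigma_y = 72.54 MPa


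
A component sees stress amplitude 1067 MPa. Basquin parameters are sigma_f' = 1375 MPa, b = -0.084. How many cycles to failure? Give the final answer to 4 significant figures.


sigma_a = sigma_f' * (2*Nf)^b
2*Nf = (sigma_a / sigma_f')^(1/b)
2*Nf = (1067 / 1375)^(1/-0.084)
2*Nf = 20.4725
Nf = 10.24 cycles


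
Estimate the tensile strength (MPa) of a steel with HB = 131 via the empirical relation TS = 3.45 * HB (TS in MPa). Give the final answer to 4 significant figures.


TS (MPa) = 3.45 * HB
TS = 3.45 * 131
TS = 452 MPa


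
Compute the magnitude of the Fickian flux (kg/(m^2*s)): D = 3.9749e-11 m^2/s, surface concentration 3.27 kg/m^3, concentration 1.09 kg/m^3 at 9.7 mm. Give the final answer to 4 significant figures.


J = -D * (dC/dx) = D * (C1 - C2) / dx
J = 3.9749e-11 * (3.27 - 1.09) / 9.7e-03
J = 8.933e-09 kg/(m^2*s)


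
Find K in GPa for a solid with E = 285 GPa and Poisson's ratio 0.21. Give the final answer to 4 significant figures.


K = E / (3*(1-2*nu))
K = 285 / (3*(1-2*0.21))
K = 163.8 GPa


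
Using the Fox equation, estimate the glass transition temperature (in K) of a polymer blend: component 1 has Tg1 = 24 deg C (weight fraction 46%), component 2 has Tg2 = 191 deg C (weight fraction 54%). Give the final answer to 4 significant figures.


1/Tg = w1/Tg1 + w2/Tg2 (in Kelvin)
Tg1 = 297.15 K, Tg2 = 464.15 K
1/Tg = 0.46/297.15 + 0.54/464.15
Tg = 368.8 K


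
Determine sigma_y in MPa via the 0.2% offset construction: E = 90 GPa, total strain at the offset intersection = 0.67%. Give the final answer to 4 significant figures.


Offset strain = 0.002
Elastic strain at yield = total_strain - offset = 6.7e-03 - 0.002 = 4.7e-03
sigma_y = E * elastic_strain = 90000 * 4.7e-03
sigma_y = 423 MPa


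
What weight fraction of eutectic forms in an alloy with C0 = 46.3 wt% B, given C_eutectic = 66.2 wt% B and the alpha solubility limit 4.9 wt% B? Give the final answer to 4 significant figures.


f_primary = (C_e - C0) / (C_e - C_alpha_max)
f_primary = (66.2 - 46.3) / (66.2 - 4.9)
f_primary = 0.324633
f_eutectic = 1 - 0.324633 = 0.6754


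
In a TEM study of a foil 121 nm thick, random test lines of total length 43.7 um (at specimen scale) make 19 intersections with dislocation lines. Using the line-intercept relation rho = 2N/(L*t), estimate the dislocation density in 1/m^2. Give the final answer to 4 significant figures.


rho = 2N / (L * t)
L = 43.7 um = 4.37e-05 m, t = 121 nm = 1.21e-07 m
rho = 2 * 19 / (4.37e-05 * 1.21e-07)
rho = 7.186e+12 1/m^2


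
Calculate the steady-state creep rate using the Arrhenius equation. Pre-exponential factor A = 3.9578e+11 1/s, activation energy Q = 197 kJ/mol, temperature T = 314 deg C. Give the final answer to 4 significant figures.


rate = A * exp(-Q / (R*T))
T = 314 + 273.15 = 587.15 K
rate = 3.9578e+11 * exp(-197e3 / (8.314 * 587.15))
rate = 1.178e-06 1/s


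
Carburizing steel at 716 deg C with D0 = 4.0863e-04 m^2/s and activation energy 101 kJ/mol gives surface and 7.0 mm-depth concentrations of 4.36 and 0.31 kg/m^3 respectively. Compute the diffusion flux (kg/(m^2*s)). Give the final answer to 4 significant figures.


Step 1: D = D0 * exp(-Qd/(R*T))
T = 716 + 273.15 = 989.15 K
D = 4.0863e-04 * exp(-101e3 / (8.314 * 989.15)) = 1.89483e-09 m^2/s
Step 2: J = D * (C1 - C2) / dx
J = 1.89483e-09 * (4.36 - 0.31) / 7e-03
J = 1.096e-06 kg/(m^2*s)


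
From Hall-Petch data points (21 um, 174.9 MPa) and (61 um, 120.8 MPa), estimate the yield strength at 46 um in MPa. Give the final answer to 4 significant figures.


sigma_y = sigma0 + k / sqrt(d)
1/sqrt(d1) = 1/sqrt(2.1e-05) = 218.218;  1/sqrt(d2) = 128.037
k = (sigma1 - sigma2) / (1/sqrt(d1) - 1/sqrt(d2)) = (174.9 - 120.8) / (218.218 - 128.037) = 0.599905 MPa*m^0.5
sigma0 = sigma1 - k/sqrt(d1) = 174.9 - 0.599905*218.218 = 43.9901 MPa
sigma_y(d3) = 43.9901 + 0.599905 / sqrt(4.6e-05) = 132.4 MPa


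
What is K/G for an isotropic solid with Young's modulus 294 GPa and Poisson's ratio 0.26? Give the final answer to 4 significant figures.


G = E / (2*(1+nu))
G = 294 / (2*(1+0.26)) = 116.667 GPa
K = E / (3*(1-2*nu))
K = 294 / (3*(1-2*0.26)) = 204.167 GPa
K/G = 204.167 / 116.667 = 1.75


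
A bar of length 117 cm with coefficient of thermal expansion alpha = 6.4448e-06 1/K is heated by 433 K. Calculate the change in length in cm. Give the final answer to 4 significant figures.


dL = L0 * alpha * dT
dL = 117 * 6.4448e-06 * 433
dL = 0.3265 cm


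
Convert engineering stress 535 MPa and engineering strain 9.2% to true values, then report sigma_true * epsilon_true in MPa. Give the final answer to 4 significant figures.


sigma_true = sigma_eng * (1 + epsilon_eng)
sigma_true = 535 * (1 + 0.092) = 584.22 MPa
epsilon_true = ln(1 + epsilon_eng)
epsilon_true = ln(1 + 0.092) = 0.0880109
sigma_true * epsilon_true = 584.22 * 0.0880109 = 51.42 MPa


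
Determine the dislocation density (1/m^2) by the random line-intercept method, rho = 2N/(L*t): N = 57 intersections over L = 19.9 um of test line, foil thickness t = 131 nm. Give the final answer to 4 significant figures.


rho = 2N / (L * t)
L = 19.9 um = 1.99e-05 m, t = 131 nm = 1.31e-07 m
rho = 2 * 57 / (1.99e-05 * 1.31e-07)
rho = 4.373e+13 1/m^2


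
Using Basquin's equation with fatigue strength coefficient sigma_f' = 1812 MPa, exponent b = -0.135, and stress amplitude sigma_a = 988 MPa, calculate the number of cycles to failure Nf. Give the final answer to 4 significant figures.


sigma_a = sigma_f' * (2*Nf)^b
2*Nf = (sigma_a / sigma_f')^(1/b)
2*Nf = (988 / 1812)^(1/-0.135)
2*Nf = 89.3553
Nf = 44.68 cycles


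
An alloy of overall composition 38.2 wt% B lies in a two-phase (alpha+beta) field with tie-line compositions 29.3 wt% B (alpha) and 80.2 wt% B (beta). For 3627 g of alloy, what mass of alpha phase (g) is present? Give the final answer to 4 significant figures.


f_alpha = (C_beta - C0) / (C_beta - C_alpha)
f_alpha = (80.2 - 38.2) / (80.2 - 29.3) = 0.825147
m_alpha = f_alpha * m_total = 0.825147 * 3627 = 2993 g


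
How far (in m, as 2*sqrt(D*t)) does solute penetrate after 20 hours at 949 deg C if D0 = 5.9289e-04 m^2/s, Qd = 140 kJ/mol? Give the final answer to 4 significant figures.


Step 1: D = D0 * exp(-Qd/(R*T))
T = 1222.15 K
D = 5.9289e-04 * exp(-140e3 / (8.314 * 1222.15)) = 6.15409e-10 m^2/s
Step 2: L = 2*sqrt(D*t)
t = 20 h = 72000 s
L = 2*sqrt(6.15409e-10 * 72000) = 0.01331 m


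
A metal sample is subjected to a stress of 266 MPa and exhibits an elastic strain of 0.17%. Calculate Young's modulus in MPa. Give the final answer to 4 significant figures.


E = sigma / epsilon
epsilon = 0.17% = 1.7e-03
E = 266 / 1.7e-03
E = 156500 MPa


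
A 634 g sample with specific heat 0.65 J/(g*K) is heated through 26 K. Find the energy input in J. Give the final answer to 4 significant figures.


Q = m * cp * dT
Q = 634 * 0.65 * 26
Q = 10710 J


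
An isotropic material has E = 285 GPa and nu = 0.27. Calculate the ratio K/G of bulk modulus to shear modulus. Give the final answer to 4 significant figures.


G = E / (2*(1+nu))
G = 285 / (2*(1+0.27)) = 112.205 GPa
K = E / (3*(1-2*nu))
K = 285 / (3*(1-2*0.27)) = 206.522 GPa
K/G = 206.522 / 112.205 = 1.841


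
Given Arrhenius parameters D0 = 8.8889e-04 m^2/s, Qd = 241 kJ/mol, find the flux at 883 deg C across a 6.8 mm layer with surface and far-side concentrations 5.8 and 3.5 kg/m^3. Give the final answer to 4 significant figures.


Step 1: D = D0 * exp(-Qd/(R*T))
T = 883 + 273.15 = 1156.15 K
D = 8.8889e-04 * exp(-241e3 / (8.314 * 1156.15)) = 1.14847e-14 m^2/s
Step 2: J = D * (C1 - C2) / dx
J = 1.14847e-14 * (5.8 - 3.5) / 6.8e-03
J = 3.885e-12 kg/(m^2*s)


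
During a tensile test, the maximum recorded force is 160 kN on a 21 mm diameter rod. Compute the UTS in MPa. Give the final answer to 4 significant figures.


A0 = pi*(d/2)^2 = pi*(21/2)^2 = 346.361 mm^2
UTS = F_max / A0 = 160*1000 / 346.361
UTS = 461.9 MPa


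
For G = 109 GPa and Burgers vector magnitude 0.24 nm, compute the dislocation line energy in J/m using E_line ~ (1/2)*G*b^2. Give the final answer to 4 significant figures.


E = G*b^2/2
b = 0.24 nm = 2.4e-10 m
G = 109 GPa = 1.09e+11 Pa
E = 0.5 * 1.09e+11 * (2.4e-10)^2
E = 3.139e-09 J/m


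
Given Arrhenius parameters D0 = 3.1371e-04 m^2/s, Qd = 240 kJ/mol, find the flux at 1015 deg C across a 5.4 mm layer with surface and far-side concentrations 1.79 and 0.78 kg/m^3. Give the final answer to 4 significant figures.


Step 1: D = D0 * exp(-Qd/(R*T))
T = 1015 + 273.15 = 1288.15 K
D = 3.1371e-04 * exp(-240e3 / (8.314 * 1288.15)) = 5.80962e-14 m^2/s
Step 2: J = D * (C1 - C2) / dx
J = 5.80962e-14 * (1.79 - 0.78) / 5.4e-03
J = 1.087e-11 kg/(m^2*s)


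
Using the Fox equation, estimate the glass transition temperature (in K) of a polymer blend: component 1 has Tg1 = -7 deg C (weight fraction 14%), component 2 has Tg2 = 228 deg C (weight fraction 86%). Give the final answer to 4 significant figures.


1/Tg = w1/Tg1 + w2/Tg2 (in Kelvin)
Tg1 = 266.15 K, Tg2 = 501.15 K
1/Tg = 0.14/266.15 + 0.86/501.15
Tg = 446 K


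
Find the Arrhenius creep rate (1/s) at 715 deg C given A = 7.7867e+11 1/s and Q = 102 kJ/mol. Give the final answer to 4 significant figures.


rate = A * exp(-Q / (R*T))
T = 715 + 273.15 = 988.15 K
rate = 7.7867e+11 * exp(-102e3 / (8.314 * 988.15))
rate = 3.157e+06 1/s


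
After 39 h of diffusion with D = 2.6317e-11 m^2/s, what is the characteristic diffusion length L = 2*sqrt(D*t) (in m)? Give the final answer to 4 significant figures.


t = 39 hr = 140400 s
Diffusion length = 2*sqrt(D*t)
= 2*sqrt(2.6317e-11 * 140400)
= 3.844e-03 m


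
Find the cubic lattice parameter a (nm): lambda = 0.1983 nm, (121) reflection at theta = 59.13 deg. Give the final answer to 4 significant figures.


d = lambda / (2*sin(theta))
d = 0.1983 / (2*sin(59.13 deg))
d = 0.115515 nm
a = d * sqrt(h^2+k^2+l^2) = 0.115515 * sqrt(6)
a = 0.283 nm


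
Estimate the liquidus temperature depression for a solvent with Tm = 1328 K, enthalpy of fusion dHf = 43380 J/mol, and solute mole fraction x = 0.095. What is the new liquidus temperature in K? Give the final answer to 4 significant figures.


dT = R*Tm^2*x / dHf
dT = 8.314 * 1328^2 * 0.095 / 43380
dT = 32.11 K
T_new = 1328 - 32.11 = 1296 K


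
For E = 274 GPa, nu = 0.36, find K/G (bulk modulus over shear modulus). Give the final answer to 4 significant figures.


G = E / (2*(1+nu))
G = 274 / (2*(1+0.36)) = 100.735 GPa
K = E / (3*(1-2*nu))
K = 274 / (3*(1-2*0.36)) = 326.19 GPa
K/G = 326.19 / 100.735 = 3.238


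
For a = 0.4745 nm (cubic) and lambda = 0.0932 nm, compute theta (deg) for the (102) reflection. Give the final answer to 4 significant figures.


d = a / sqrt(h^2+k^2+l^2)
d = 0.4745 / sqrt(5) = 0.212203 nm
lambda = 2*d*sin(theta)  =>  sin(theta) = lambda / (2*d)
sin(theta) = 0.0932 / (2 * 0.212203) = 0.219601
theta = 12.69 deg


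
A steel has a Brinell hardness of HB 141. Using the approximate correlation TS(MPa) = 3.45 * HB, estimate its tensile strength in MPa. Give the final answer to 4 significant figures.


TS (MPa) = 3.45 * HB
TS = 3.45 * 141
TS = 486.5 MPa


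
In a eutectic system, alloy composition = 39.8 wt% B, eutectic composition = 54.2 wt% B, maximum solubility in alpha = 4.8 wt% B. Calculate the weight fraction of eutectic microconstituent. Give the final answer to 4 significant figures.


f_primary = (C_e - C0) / (C_e - C_alpha_max)
f_primary = (54.2 - 39.8) / (54.2 - 4.8)
f_primary = 0.291498
f_eutectic = 1 - 0.291498 = 0.7085


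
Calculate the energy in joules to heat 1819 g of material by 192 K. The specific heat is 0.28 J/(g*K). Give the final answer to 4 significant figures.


Q = m * cp * dT
Q = 1819 * 0.28 * 192
Q = 97790 J


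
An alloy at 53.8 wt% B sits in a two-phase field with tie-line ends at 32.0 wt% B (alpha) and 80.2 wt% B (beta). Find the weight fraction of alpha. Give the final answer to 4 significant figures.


f_alpha = (C_beta - C0) / (C_beta - C_alpha)
f_alpha = (80.2 - 53.8) / (80.2 - 32.0)
f_alpha = 0.5477


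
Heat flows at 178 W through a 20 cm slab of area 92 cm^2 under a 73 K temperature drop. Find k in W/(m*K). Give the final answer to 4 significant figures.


k = Q*L / (A*dT)
L = 0.2 m, A = 9.2e-03 m^2
k = 178 * 0.2 / (9.2e-03 * 73)
k = 53.01 W/(m*K)


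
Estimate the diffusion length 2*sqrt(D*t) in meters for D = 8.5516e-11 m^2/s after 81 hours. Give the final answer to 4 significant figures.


t = 81 hr = 291600 s
Diffusion length = 2*sqrt(D*t)
= 2*sqrt(8.5516e-11 * 291600)
= 9.987e-03 m


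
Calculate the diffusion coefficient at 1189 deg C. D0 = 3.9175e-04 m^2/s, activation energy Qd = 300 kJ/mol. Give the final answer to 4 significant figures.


D = D0 * exp(-Qd / (R*T))
T = 1462.15 K
D = 3.9175e-04 * exp(-300e3 / (8.314 * 1462.15))
D = 7.503e-15 m^2/s


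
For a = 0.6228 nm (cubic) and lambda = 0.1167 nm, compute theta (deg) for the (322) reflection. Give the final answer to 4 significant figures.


d = a / sqrt(h^2+k^2+l^2)
d = 0.6228 / sqrt(17) = 0.151051 nm
lambda = 2*d*sin(theta)  =>  sin(theta) = lambda / (2*d)
sin(theta) = 0.1167 / (2 * 0.151051) = 0.386293
theta = 22.72 deg


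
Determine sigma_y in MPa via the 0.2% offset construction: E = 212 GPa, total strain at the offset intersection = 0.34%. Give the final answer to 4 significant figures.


Offset strain = 0.002
Elastic strain at yield = total_strain - offset = 3.4e-03 - 0.002 = 1.4e-03
sigma_y = E * elastic_strain = 212000 * 1.4e-03
sigma_y = 296.8 MPa


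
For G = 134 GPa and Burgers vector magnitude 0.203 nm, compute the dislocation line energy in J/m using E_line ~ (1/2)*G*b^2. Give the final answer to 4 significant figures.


E = G*b^2/2
b = 0.203 nm = 2.03e-10 m
G = 134 GPa = 1.34e+11 Pa
E = 0.5 * 1.34e+11 * (2.03e-10)^2
E = 2.761e-09 J/m


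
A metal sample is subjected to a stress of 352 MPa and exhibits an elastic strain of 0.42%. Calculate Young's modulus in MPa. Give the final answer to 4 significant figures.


E = sigma / epsilon
epsilon = 0.42% = 4.2e-03
E = 352 / 4.2e-03
E = 83810 MPa


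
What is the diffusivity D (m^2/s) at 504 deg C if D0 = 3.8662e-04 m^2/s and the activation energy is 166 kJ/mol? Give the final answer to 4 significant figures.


D = D0 * exp(-Qd / (R*T))
T = 777.15 K
D = 3.8662e-04 * exp(-166e3 / (8.314 * 777.15))
D = 2.689e-15 m^2/s


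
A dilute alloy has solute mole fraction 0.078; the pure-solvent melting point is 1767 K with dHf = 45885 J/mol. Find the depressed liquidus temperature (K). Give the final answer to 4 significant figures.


dT = R*Tm^2*x / dHf
dT = 8.314 * 1767^2 * 0.078 / 45885
dT = 44.1273 K
T_new = 1767 - 44.1273 = 1723 K


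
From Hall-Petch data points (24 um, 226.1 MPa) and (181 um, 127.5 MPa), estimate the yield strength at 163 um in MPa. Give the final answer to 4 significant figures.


sigma_y = sigma0 + k / sqrt(d)
1/sqrt(d1) = 1/sqrt(2.4e-05) = 204.124;  1/sqrt(d2) = 74.3294
k = (sigma1 - sigma2) / (1/sqrt(d1) - 1/sqrt(d2)) = (226.1 - 127.5) / (204.124 - 74.3294) = 0.759661 MPa*m^0.5
sigma0 = sigma1 - k/sqrt(d1) = 226.1 - 0.759661*204.124 = 71.0348 MPa
sigma_y(d3) = 71.0348 + 0.759661 / sqrt(1.63e-04) = 130.5 MPa


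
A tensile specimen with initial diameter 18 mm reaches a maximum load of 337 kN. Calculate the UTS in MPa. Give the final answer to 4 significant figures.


A0 = pi*(d/2)^2 = pi*(18/2)^2 = 254.469 mm^2
UTS = F_max / A0 = 337*1000 / 254.469
UTS = 1324 MPa


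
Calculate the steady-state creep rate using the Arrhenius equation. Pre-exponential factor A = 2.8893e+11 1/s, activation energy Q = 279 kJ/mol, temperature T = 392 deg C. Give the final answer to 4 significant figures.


rate = A * exp(-Q / (R*T))
T = 392 + 273.15 = 665.15 K
rate = 2.8893e+11 * exp(-279e3 / (8.314 * 665.15))
rate = 3.548e-11 1/s


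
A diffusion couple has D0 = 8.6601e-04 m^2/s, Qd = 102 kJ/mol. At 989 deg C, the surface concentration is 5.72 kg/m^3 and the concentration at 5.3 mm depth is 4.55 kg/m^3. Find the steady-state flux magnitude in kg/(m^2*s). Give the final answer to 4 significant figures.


Step 1: D = D0 * exp(-Qd/(R*T))
T = 989 + 273.15 = 1262.15 K
D = 8.6601e-04 * exp(-102e3 / (8.314 * 1262.15)) = 5.20062e-08 m^2/s
Step 2: J = D * (C1 - C2) / dx
J = 5.20062e-08 * (5.72 - 4.55) / 5.3e-03
J = 1.148e-05 kg/(m^2*s)


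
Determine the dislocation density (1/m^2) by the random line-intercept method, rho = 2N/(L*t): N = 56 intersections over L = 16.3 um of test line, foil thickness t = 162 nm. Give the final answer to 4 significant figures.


rho = 2N / (L * t)
L = 16.3 um = 1.63e-05 m, t = 162 nm = 1.62e-07 m
rho = 2 * 56 / (1.63e-05 * 1.62e-07)
rho = 4.241e+13 1/m^2


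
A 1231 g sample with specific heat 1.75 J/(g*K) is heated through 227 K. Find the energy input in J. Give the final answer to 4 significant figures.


Q = m * cp * dT
Q = 1231 * 1.75 * 227
Q = 489000 J


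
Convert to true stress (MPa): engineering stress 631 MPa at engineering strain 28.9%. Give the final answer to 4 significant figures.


sigma_true = sigma_eng * (1 + epsilon_eng)
sigma_true = 631 * (1 + 0.289)
sigma_true = 813.4 MPa


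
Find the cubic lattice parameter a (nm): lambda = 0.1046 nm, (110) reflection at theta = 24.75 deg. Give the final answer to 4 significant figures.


d = lambda / (2*sin(theta))
d = 0.1046 / (2*sin(24.75 deg))
d = 0.124922 nm
a = d * sqrt(h^2+k^2+l^2) = 0.124922 * sqrt(2)
a = 0.1767 nm


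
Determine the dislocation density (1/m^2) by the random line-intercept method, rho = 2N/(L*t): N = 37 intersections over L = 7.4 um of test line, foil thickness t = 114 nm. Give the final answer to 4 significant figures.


rho = 2N / (L * t)
L = 7.4 um = 7.4e-06 m, t = 114 nm = 1.14e-07 m
rho = 2 * 37 / (7.4e-06 * 1.14e-07)
rho = 8.772e+13 1/m^2


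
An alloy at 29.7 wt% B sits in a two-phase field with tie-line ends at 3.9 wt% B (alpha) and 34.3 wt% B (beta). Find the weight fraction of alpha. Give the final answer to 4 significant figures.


f_alpha = (C_beta - C0) / (C_beta - C_alpha)
f_alpha = (34.3 - 29.7) / (34.3 - 3.9)
f_alpha = 0.1513


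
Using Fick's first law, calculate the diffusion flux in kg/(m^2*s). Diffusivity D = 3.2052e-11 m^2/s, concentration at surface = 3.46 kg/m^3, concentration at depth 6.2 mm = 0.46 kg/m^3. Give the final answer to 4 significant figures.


J = -D * (dC/dx) = D * (C1 - C2) / dx
J = 3.2052e-11 * (3.46 - 0.46) / 6.2e-03
J = 1.551e-08 kg/(m^2*s)


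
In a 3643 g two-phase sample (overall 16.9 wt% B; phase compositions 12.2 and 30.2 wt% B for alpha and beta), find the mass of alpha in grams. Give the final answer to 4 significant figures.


f_alpha = (C_beta - C0) / (C_beta - C_alpha)
f_alpha = (30.2 - 16.9) / (30.2 - 12.2) = 0.738889
m_alpha = f_alpha * m_total = 0.738889 * 3643 = 2692 g


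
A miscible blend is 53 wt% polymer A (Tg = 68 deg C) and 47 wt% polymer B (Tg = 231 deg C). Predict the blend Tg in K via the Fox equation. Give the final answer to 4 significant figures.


1/Tg = w1/Tg1 + w2/Tg2 (in Kelvin)
Tg1 = 341.15 K, Tg2 = 504.15 K
1/Tg = 0.53/341.15 + 0.47/504.15
Tg = 402.3 K


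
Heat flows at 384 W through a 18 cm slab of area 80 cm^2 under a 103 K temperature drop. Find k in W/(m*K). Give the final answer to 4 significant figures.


k = Q*L / (A*dT)
L = 0.18 m, A = 8e-03 m^2
k = 384 * 0.18 / (8e-03 * 103)
k = 83.88 W/(m*K)


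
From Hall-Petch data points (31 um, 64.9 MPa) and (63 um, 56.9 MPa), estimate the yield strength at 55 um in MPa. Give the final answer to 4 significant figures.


sigma_y = sigma0 + k / sqrt(d)
1/sqrt(d1) = 1/sqrt(3.1e-05) = 179.605;  1/sqrt(d2) = 125.988
k = (sigma1 - sigma2) / (1/sqrt(d1) - 1/sqrt(d2)) = (64.9 - 56.9) / (179.605 - 125.988) = 0.149206 MPa*m^0.5
sigma0 = sigma1 - k/sqrt(d1) = 64.9 - 0.149206*179.605 = 38.1018 MPa
sigma_y(d3) = 38.1018 + 0.149206 / sqrt(5.5e-05) = 58.22 MPa


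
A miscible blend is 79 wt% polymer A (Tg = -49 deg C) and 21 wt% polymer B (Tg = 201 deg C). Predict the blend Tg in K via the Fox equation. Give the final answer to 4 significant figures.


1/Tg = w1/Tg1 + w2/Tg2 (in Kelvin)
Tg1 = 224.15 K, Tg2 = 474.15 K
1/Tg = 0.79/224.15 + 0.21/474.15
Tg = 252.1 K


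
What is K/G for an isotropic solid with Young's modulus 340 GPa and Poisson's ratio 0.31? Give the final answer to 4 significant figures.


G = E / (2*(1+nu))
G = 340 / (2*(1+0.31)) = 129.771 GPa
K = E / (3*(1-2*nu))
K = 340 / (3*(1-2*0.31)) = 298.246 GPa
K/G = 298.246 / 129.771 = 2.298


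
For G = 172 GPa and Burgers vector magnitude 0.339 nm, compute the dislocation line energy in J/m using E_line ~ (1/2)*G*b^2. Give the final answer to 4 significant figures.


E = G*b^2/2
b = 0.339 nm = 3.39e-10 m
G = 172 GPa = 1.72e+11 Pa
E = 0.5 * 1.72e+11 * (3.39e-10)^2
E = 9.883e-09 J/m


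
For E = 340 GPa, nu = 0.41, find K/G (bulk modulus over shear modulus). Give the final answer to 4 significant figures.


G = E / (2*(1+nu))
G = 340 / (2*(1+0.41)) = 120.567 GPa
K = E / (3*(1-2*nu))
K = 340 / (3*(1-2*0.41)) = 629.63 GPa
K/G = 629.63 / 120.567 = 5.222


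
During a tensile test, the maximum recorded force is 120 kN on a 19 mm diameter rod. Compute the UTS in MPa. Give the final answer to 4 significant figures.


A0 = pi*(d/2)^2 = pi*(19/2)^2 = 283.529 mm^2
UTS = F_max / A0 = 120*1000 / 283.529
UTS = 423.2 MPa


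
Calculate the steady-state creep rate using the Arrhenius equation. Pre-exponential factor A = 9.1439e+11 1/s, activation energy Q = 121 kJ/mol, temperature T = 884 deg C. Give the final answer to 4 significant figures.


rate = A * exp(-Q / (R*T))
T = 884 + 273.15 = 1157.15 K
rate = 9.1439e+11 * exp(-121e3 / (8.314 * 1157.15))
rate = 3.154e+06 1/s


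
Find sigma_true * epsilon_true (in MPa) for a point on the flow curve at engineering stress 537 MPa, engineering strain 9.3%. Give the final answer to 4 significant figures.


sigma_true = sigma_eng * (1 + epsilon_eng)
sigma_true = 537 * (1 + 0.093) = 586.941 MPa
epsilon_true = ln(1 + epsilon_eng)
epsilon_true = ln(1 + 0.093) = 0.0889262
sigma_true * epsilon_true = 586.941 * 0.0889262 = 52.19 MPa


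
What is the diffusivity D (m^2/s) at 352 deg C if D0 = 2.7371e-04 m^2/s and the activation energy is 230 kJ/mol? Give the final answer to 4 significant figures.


D = D0 * exp(-Qd / (R*T))
T = 625.15 K
D = 2.7371e-04 * exp(-230e3 / (8.314 * 625.15))
D = 1.655e-23 m^2/s


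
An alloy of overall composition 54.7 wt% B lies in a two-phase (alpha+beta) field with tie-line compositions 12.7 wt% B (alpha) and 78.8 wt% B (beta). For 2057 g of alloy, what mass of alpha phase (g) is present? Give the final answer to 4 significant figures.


f_alpha = (C_beta - C0) / (C_beta - C_alpha)
f_alpha = (78.8 - 54.7) / (78.8 - 12.7) = 0.364599
m_alpha = f_alpha * m_total = 0.364599 * 2057 = 750 g


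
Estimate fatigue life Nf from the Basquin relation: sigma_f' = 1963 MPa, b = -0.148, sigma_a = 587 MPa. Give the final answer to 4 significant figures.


sigma_a = sigma_f' * (2*Nf)^b
2*Nf = (sigma_a / sigma_f')^(1/b)
2*Nf = (587 / 1963)^(1/-0.148)
2*Nf = 3486.96
Nf = 1743 cycles


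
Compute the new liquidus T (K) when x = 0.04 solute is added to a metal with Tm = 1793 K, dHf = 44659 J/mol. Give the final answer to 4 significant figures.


dT = R*Tm^2*x / dHf
dT = 8.314 * 1793^2 * 0.04 / 44659
dT = 23.9399 K
T_new = 1793 - 23.9399 = 1769 K


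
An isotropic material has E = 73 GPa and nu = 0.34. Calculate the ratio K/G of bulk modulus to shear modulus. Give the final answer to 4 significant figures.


G = E / (2*(1+nu))
G = 73 / (2*(1+0.34)) = 27.2388 GPa
K = E / (3*(1-2*nu))
K = 73 / (3*(1-2*0.34)) = 76.0417 GPa
K/G = 76.0417 / 27.2388 = 2.792


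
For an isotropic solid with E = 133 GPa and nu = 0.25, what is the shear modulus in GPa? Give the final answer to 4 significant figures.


G = E / (2*(1+nu))
G = 133 / (2*(1+0.25))
G = 53.2 GPa


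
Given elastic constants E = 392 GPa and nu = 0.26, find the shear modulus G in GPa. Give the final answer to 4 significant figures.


G = E / (2*(1+nu))
G = 392 / (2*(1+0.26))
G = 155.6 GPa


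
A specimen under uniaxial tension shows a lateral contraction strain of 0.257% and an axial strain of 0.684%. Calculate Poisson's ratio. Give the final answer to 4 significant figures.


nu = -epsilon_lat / epsilon_axial
Lateral strain is contraction (negative), so using magnitudes:
nu = 0.257 / 0.684
nu = 0.3757


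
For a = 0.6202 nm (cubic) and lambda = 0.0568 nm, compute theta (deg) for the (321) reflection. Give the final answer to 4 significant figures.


d = a / sqrt(h^2+k^2+l^2)
d = 0.6202 / sqrt(14) = 0.165755 nm
lambda = 2*d*sin(theta)  =>  sin(theta) = lambda / (2*d)
sin(theta) = 0.0568 / (2 * 0.165755) = 0.171337
theta = 9.866 deg


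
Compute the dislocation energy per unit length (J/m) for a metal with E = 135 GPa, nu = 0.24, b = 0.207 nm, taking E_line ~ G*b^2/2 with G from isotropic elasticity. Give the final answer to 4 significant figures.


Step 1: G = E / (2*(1+nu))
G = 135 / (2*(1+0.24)) = 54.4355 GPa = 5.44355e+10 Pa
Step 2: E_line = G*b^2/2
b = 0.207 nm = 2.07e-10 m
E_line = 0.5 * 5.44355e+10 * (2.07e-10)^2 = 1.166e-09 J/m


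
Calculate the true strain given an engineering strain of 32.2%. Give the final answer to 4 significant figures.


epsilon_true = ln(1 + epsilon_eng)
epsilon_true = ln(1 + 0.322)
epsilon_true = 0.2791


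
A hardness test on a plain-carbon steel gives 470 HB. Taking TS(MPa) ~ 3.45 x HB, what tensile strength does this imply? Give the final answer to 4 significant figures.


TS (MPa) = 3.45 * HB
TS = 3.45 * 470
TS = 1622 MPa


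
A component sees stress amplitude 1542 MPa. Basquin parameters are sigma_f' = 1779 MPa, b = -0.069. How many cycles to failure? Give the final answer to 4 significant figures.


sigma_a = sigma_f' * (2*Nf)^b
2*Nf = (sigma_a / sigma_f')^(1/b)
2*Nf = (1542 / 1779)^(1/-0.069)
2*Nf = 7.94105
Nf = 3.971 cycles


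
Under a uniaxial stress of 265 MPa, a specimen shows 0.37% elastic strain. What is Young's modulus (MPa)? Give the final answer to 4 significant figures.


E = sigma / epsilon
epsilon = 0.37% = 3.7e-03
E = 265 / 3.7e-03
E = 71620 MPa


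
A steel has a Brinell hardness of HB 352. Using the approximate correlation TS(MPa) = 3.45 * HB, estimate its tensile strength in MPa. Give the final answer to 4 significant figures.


TS (MPa) = 3.45 * HB
TS = 3.45 * 352
TS = 1214 MPa


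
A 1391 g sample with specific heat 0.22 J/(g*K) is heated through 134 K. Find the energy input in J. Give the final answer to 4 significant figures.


Q = m * cp * dT
Q = 1391 * 0.22 * 134
Q = 41010 J


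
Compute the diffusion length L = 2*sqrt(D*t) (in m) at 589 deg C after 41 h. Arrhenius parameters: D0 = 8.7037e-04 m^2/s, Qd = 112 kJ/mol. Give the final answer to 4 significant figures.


Step 1: D = D0 * exp(-Qd/(R*T))
T = 862.15 K
D = 8.7037e-04 * exp(-112e3 / (8.314 * 862.15)) = 1.42486e-10 m^2/s
Step 2: L = 2*sqrt(D*t)
t = 41 h = 147600 s
L = 2*sqrt(1.42486e-10 * 147600) = 9.172e-03 m


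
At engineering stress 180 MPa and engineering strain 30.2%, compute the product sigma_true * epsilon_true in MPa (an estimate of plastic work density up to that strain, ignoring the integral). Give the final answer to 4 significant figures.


sigma_true = sigma_eng * (1 + epsilon_eng)
sigma_true = 180 * (1 + 0.302) = 234.36 MPa
epsilon_true = ln(1 + epsilon_eng)
epsilon_true = ln(1 + 0.302) = 0.263902
sigma_true * epsilon_true = 234.36 * 0.263902 = 61.85 MPa


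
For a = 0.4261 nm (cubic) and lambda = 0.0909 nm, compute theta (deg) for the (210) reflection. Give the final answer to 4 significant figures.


d = a / sqrt(h^2+k^2+l^2)
d = 0.4261 / sqrt(5) = 0.190558 nm
lambda = 2*d*sin(theta)  =>  sin(theta) = lambda / (2*d)
sin(theta) = 0.0909 / (2 * 0.190558) = 0.23851
theta = 13.8 deg


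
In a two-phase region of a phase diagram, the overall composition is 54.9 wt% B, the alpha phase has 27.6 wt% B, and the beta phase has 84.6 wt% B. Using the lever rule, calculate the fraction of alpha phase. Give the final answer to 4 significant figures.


f_alpha = (C_beta - C0) / (C_beta - C_alpha)
f_alpha = (84.6 - 54.9) / (84.6 - 27.6)
f_alpha = 0.5211


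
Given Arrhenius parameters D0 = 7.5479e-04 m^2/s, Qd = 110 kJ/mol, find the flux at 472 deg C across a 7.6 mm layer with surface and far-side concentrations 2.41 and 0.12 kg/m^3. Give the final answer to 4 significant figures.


Step 1: D = D0 * exp(-Qd/(R*T))
T = 472 + 273.15 = 745.15 K
D = 7.5479e-04 * exp(-110e3 / (8.314 * 745.15)) = 1.46758e-11 m^2/s
Step 2: J = D * (C1 - C2) / dx
J = 1.46758e-11 * (2.41 - 0.12) / 7.6e-03
J = 4.422e-09 kg/(m^2*s)
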